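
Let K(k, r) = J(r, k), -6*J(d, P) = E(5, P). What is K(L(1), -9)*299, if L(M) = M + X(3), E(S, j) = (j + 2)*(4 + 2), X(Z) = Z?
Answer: -1794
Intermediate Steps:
E(S, j) = 12 + 6*j (E(S, j) = (2 + j)*6 = 12 + 6*j)
L(M) = 3 + M (L(M) = M + 3 = 3 + M)
J(d, P) = -2 - P (J(d, P) = -(12 + 6*P)/6 = -2 - P)
K(k, r) = -2 - k
K(L(1), -9)*299 = (-2 - (3 + 1))*299 = (-2 - 1*4)*299 = (-2 - 4)*299 = -6*299 = -1794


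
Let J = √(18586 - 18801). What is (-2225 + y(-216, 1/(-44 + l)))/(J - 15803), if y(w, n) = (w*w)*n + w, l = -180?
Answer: 293066635/1748145168 + 18545*I*√215/1748145168 ≈ 0.16764 + 0.00015555*I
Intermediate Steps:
J = I*√215 (J = √(-215) = I*√215 ≈ 14.663*I)
y(w, n) = w + n*w² (y(w, n) = w²*n + w = n*w² + w = w + n*w²)
(-2225 + y(-216, 1/(-44 + l)))/(J - 15803) = (-2225 - 216*(1 - 216/(-44 - 180)))/(I*√215 - 15803) = (-2225 - 216*(1 - 216/(-224)))/(-15803 + I*√215) = (-2225 - 216*(1 - 1/224*(-216)))/(-15803 + I*√215) = (-2225 - 216*(1 + 27/28))/(-15803 + I*√215) = (-2225 - 216*55/28)/(-15803 + I*√215) = (-2225 - 2970/7)/(-15803 + I*√215) = -18545/(7*(-15803 + I*√215))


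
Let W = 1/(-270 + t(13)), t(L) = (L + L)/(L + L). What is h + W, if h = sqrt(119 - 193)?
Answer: -1/269 + I*sqrt(74) ≈ -0.0037175 + 8.6023*I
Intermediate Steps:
t(L) = 1 (t(L) = (2*L)/((2*L)) = (2*L)*(1/(2*L)) = 1)
h = I*sqrt(74) (h = sqrt(-74) = I*sqrt(74) ≈ 8.6023*I)
W = -1/269 (W = 1/(-270 + 1) = 1/(-269) = -1/269 ≈ -0.0037175)
h + W = I*sqrt(74) - 1/269 = -1/269 + I*sqrt(74)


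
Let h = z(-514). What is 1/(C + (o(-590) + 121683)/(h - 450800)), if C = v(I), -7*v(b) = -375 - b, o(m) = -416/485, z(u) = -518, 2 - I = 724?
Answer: -218889230/10909667669 ≈ -0.020064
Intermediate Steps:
I = -722 (I = 2 - 1*724 = 2 - 724 = -722)
o(m) = -416/485 (o(m) = -416*1/485 = -416/485)
h = -518
v(b) = 375/7 + b/7 (v(b) = -(-375 - b)/7 = 375/7 + b/7)
C = -347/7 (C = 375/7 + (⅐)*(-722) = 375/7 - 722/7 = -347/7 ≈ -49.571)
1/(C + (o(-590) + 121683)/(h - 450800)) = 1/(-347/7 + (-416/485 + 121683)/(-518 - 450800)) = 1/(-347/7 + (59015839/485)/(-451318)) = 1/(-347/7 + (59015839/485)*(-1/451318)) = 1/(-347/7 - 59015839/218889230) = 1/(-10909667669/218889230) = -218889230/10909667669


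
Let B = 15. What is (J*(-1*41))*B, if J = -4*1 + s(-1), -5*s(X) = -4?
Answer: 1968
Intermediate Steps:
s(X) = 4/5 (s(X) = -1/5*(-4) = 4/5)
J = -16/5 (J = -4*1 + 4/5 = -4 + 4/5 = -16/5 ≈ -3.2000)
(J*(-1*41))*B = -(-16)*41/5*15 = -16/5*(-41)*15 = (656/5)*15 = 1968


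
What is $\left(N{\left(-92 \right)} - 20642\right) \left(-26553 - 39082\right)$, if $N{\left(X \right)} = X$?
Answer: $1360876090$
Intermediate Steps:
$\left(N{\left(-92 \right)} - 20642\right) \left(-26553 - 39082\right) = \left(-92 - 20642\right) \left(-26553 - 39082\right) = \left(-92 - 20642\right) \left(-65635\right) = \left(-20734\right) \left(-65635\right) = 1360876090$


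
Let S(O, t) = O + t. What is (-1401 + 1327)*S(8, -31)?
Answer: 1702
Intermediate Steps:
(-1401 + 1327)*S(8, -31) = (-1401 + 1327)*(8 - 31) = -74*(-23) = 1702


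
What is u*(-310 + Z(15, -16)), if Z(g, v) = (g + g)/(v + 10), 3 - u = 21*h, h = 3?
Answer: 18900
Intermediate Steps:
u = -60 (u = 3 - 21*3 = 3 - 1*63 = 3 - 63 = -60)
Z(g, v) = 2*g/(10 + v) (Z(g, v) = (2*g)/(10 + v) = 2*g/(10 + v))
u*(-310 + Z(15, -16)) = -60*(-310 + 2*15/(10 - 16)) = -60*(-310 + 2*15/(-6)) = -60*(-310 + 2*15*(-⅙)) = -60*(-310 - 5) = -60*(-315) = 18900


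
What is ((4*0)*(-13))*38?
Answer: 0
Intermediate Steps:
((4*0)*(-13))*38 = (0*(-13))*38 = 0*38 = 0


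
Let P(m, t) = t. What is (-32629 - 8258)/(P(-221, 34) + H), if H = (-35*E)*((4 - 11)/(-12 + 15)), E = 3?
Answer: -4543/31 ≈ -146.55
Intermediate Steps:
H = 245 (H = (-35*3)*((4 - 11)/(-12 + 15)) = -(-735)/3 = -105*(-7/3) = 245)
(-32629 - 8258)/(P(-221, 34) + H) = (-32629 - 8258)/(34 + 245) = -40887/279 = -40887*1/279 = -4543/31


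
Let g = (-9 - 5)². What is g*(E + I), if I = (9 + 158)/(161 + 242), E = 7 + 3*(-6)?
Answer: -836136/403 ≈ -2074.8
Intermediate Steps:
E = -11 (E = 7 - 18 = -11)
I = 167/403 ≈ 0.41439
g = 196 (g = (-14)² = 196)
g*(E + I) = 196*(-11 + 167/403) = 196*(-4266/403) = -836136/403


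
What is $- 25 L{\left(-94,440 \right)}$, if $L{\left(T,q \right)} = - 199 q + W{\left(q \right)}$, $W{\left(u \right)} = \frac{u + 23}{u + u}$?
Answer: $\frac{385261685}{176} \approx 2.189 \cdot 10^{6}$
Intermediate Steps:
$W{\left(u \right)} = \frac{23 + u}{2 u}$
$L{\left(T,q \right)} = - 199 q + \frac{23 + q}{2 q}$
$- 25 L{\left(-94,440 \right)} = - 25 \frac{23 + 440 - 398 \cdot 440^{2}}{2 \cdot 440} = - 25 \cdot \frac{1}{2} \cdot \frac{1}{440} \left(23 + 440 - 77052800\right) = - 25 \cdot \frac{1}{2} \cdot \frac{1}{440} \left(-77052337\right) = \left(-25\right) \left(- \frac{77052337}{880}\right) = \frac{385261685}{176}$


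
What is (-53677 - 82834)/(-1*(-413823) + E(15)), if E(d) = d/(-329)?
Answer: -44912119/136147752 ≈ -0.32988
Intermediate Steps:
E(d) = -d/329 (E(d) = d*(-1/329) = -d/329)
(-53677 - 82834)/(-1*(-413823) + E(15)) = (-53677 - 82834)/(-1*(-413823) - 1/329*15) = -136511/(413823 - 15/329) = -136511/136147752/329 = -136511*329/136147752 = -44912119/136147752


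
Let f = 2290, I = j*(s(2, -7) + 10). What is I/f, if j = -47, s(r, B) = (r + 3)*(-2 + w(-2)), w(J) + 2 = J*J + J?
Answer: 0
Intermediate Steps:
w(J) = -2 + J + J² (w(J) = -2 + (J*J + J) = -2 + (J² + J) = -2 + (J + J²) = -2 + J + J²)
s(r, B) = -6 - 2*r (s(r, B) = (r + 3)*(-2 + (-2 - 2 + (-2)²)) = (3 + r)*(-2 + (-2 - 2 + 4)) = (3 + r)*(-2 + 0) = (3 + r)*(-2) = -6 - 2*r)
I = 0 (I = -47*((-6 - 2*2) + 10) = -47*((-6 - 4) + 10) = -47*(-10 + 10) = -47*0 = 0)
I/f = 0/2290 = 0*(1/2290) = 0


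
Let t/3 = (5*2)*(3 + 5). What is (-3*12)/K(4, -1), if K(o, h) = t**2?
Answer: -1/1600 ≈ -0.00062500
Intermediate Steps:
t = 240 (t = 3*((5*2)*(3 + 5)) = 3*(10*8) = 3*80 = 240)
K(o, h) = 57600 (K(o, h) = 240**2 = 57600)
(-3*12)/K(4, -1) = (-3*12)/57600 = (1/57600)*(-36) = -1/1600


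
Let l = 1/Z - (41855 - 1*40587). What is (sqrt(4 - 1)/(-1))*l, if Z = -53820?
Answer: 68243761*sqrt(3)/53820 ≈ 2196.2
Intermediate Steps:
l = -68243761/53820 (l = 1/(-53820) - (41855 - 1*40587) = -1/53820 - (41855 - 40587) = -1/53820 - 1*1268 = -1/53820 - 1268 = -68243761/53820 ≈ -1268.0)
(sqrt(4 - 1)/(-1))*l = (sqrt(4 - 1)/(-1))*(-68243761/53820) = (sqrt(3)*(-1))*(-68243761/53820) = -sqrt(3)*(-68243761/53820) = 68243761*sqrt(3)/53820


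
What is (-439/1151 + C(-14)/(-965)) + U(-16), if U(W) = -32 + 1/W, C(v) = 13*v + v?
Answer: -572965419/17771440 ≈ -32.241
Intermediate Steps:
C(v) = 14*v
(-439/1151 + C(-14)/(-965)) + U(-16) = (-439/1151 + (14*(-14))/(-965)) + (-32 + 1/(-16)) = (-439*1/1151 - 196*(-1/965)) + (-32 - 1/16) = (-439/1151 + 196/965) - 513/16 = -198039/1110715 - 513/16 = -572965419/17771440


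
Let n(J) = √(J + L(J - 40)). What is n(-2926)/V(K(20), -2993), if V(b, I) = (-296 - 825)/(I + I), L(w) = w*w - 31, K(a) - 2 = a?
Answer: 5986*√8794199/1121 ≈ 15835.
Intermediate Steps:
K(a) = 2 + a
L(w) = -31 + w² (L(w) = w² - 31 = -31 + w²)
V(b, I) = -1121/(2*I) (V(b, I) = -1121*1/(2*I) = -1121/(2*I))
n(J) = √(-31 + J + (-40 + J)²) (n(J) = √(J + (-31 + (J - 40)²)) = √(J + (-31 + (-40 + J)²)) = √(-31 + J + (-40 + J)²))
n(-2926)/V(K(20), -2993) = √(-31 - 2926 + (-40 - 2926)²)/((-1121/2/(-2993))) = √(-31 - 2926 + (-2966)²)/((-1121/2*(-1/2993))) = √(-31 - 2926 + 8797156)/(1121/5986) = √8794199*(5986/1121) = 5986*√8794199/1121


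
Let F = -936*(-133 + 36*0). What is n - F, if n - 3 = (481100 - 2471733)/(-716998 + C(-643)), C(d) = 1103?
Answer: -89116198442/715895 ≈ -1.2448e+5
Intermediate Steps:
F = 124488 (F = -936*(-133 + 0) = -936*(-133) = 124488)
n = 4138318/715895 (n = 3 + (481100 - 2471733)/(-716998 + 1103) = 3 - 1990633/(-715895) = 3 - 1990633*(-1/715895) = 3 + 1990633/715895 = 4138318/715895 ≈ 5.7806)
n - F = 4138318/715895 - 1*124488 = 4138318/715895 - 124488 = -89116198442/715895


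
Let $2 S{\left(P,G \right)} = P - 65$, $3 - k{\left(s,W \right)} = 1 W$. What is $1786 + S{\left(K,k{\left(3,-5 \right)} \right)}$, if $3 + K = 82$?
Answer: $1793$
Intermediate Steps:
$K = 79$ ($K = -3 + 82 = 79$)
$k{\left(s,W \right)} = 3 - W$ ($k{\left(s,W \right)} = 3 - 1 W = 3 - W$)
$S{\left(P,G \right)} = - \frac{65}{2} + \frac{P}{2}$ ($S{\left(P,G \right)} = \frac{P - 65}{2} = \frac{-65 + P}{2} = - \frac{65}{2} + \frac{P}{2}$)
$1786 + S{\left(K,k{\left(3,-5 \right)} \right)} = 1786 + \left(- \frac{65}{2} + \frac{1}{2} \cdot 79\right) = 1786 + \left(- \frac{65}{2} + \frac{79}{2}\right) = 1786 + 7 = 1793$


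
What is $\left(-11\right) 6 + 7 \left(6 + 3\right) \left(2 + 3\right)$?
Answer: $249$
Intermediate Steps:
$\left(-11\right) 6 + 7 \left(6 + 3\right) \left(2 + 3\right) = -66 + 7 \cdot 9 \cdot 5 = -66 + 7 \cdot 45 = -66 + 315 = 249$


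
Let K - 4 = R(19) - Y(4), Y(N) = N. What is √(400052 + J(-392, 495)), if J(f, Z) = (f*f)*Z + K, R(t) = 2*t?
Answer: √76463770 ≈ 8744.4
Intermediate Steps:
K = 38 (K = 4 + (2*19 - 1*4) = 4 + (38 - 4) = 4 + 34 = 38)
J(f, Z) = 38 + Z*f² (J(f, Z) = (f*f)*Z + 38 = f²*Z + 38 = Z*f² + 38 = 38 + Z*f²)
√(400052 + J(-392, 495)) = √(400052 + (38 + 495*(-392)²)) = √(400052 + (38 + 495*153664)) = √(400052 + (38 + 76063680)) = √(400052 + 76063718) = √76463770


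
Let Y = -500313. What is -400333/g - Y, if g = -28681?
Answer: 14349877486/28681 ≈ 5.0033e+5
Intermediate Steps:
-400333/g - Y = -400333/(-28681) - 1*(-500313) = -400333*(-1/28681) + 500313 = 400333/28681 + 500313 = 14349877486/28681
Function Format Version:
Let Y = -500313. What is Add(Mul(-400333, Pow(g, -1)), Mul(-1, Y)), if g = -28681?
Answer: Rational(14349877486, 28681) ≈ 5.0033e+5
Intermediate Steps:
Add(Mul(-400333, Pow(g, -1)), Mul(-1, Y)) = Add(Mul(-400333, Pow(-28681, -1)), Mul(-1, -500313)) = Add(Mul(-400333, Rational(-1, 28681)), 500313) = Add(Rational(400333, 28681), 500313) = Rational(14349877486, 28681)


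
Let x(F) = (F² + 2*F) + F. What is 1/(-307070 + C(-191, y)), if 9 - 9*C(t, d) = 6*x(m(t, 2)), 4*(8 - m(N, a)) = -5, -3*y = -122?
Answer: -24/7371469 ≈ -3.2558e-6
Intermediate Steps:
y = 122/3 (y = -⅓*(-122) = 122/3 ≈ 40.667)
m(N, a) = 37/4 (m(N, a) = 8 - ¼*(-5) = 8 + 5/4 = 37/4)
x(F) = F² + 3*F
C(t, d) = -1789/24 (C(t, d) = 1 - 2*37*(3 + 37/4)/4/3 = 1 - 2*(37/4)*(49/4)/3 = 1 - 2*1813/(3*16) = 1 - ⅑*5439/8 = 1 - 1813/24 = -1789/24)
1/(-307070 + C(-191, y)) = 1/(-307070 - 1789/24) = 1/(-7371469/24) = -24/7371469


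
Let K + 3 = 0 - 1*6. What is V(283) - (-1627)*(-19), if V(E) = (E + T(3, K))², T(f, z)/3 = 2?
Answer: 52608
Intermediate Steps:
K = -9 (K = -3 + (0 - 1*6) = -3 + (0 - 6) = -3 - 6 = -9)
T(f, z) = 6 (T(f, z) = 3*2 = 6)
V(E) = (6 + E)² (V(E) = (E + 6)² = (6 + E)²)
V(283) - (-1627)*(-19) = (6 + 283)² - (-1627)*(-19) = 289² - 1*30913 = 83521 - 30913 = 52608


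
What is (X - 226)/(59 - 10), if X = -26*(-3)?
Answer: -148/49 ≈ -3.0204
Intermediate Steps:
X = 78
(X - 226)/(59 - 10) = (78 - 226)/(59 - 10) = -148/49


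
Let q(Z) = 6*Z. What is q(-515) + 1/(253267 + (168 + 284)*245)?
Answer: -1124781629/364007 ≈ -3090.0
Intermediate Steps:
q(-515) + 1/(253267 + (168 + 284)*245) = 6*(-515) + 1/(253267 + (168 + 284)*245) = -3090 + 1/(253267 + 452*245) = -3090 + 1/(253267 + 110740) = -3090 + 1/364007 = -1124781629/364007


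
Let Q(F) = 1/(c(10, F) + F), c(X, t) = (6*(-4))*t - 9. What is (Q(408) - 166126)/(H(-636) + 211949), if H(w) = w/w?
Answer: -1560421519/1990846350 ≈ -0.78380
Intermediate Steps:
H(w) = 1
c(X, t) = -9 - 24*t (c(X, t) = -24*t - 9 = -9 - 24*t)
Q(F) = 1/(-9 - 23*F) (Q(F) = 1/((-9 - 24*F) + F) = 1/(-9 - 23*F))
(Q(408) - 166126)/(H(-636) + 211949) = (-1/(9 + 23*408) - 166126)/(1 + 211949) = (-1/(9 + 9384) - 166126)/211950 = (-1/9393 - 166126)*(1/211950) = -1560421519/9393*1/211950 = -1560421519/1990846350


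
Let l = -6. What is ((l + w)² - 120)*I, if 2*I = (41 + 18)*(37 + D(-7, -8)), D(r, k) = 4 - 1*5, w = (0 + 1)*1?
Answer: -100890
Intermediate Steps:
w = 1 (w = 1*1 = 1)
D(r, k) = -1 (D(r, k) = 4 - 5 = -1)
I = 1062 (I = ((41 + 18)*(37 - 1))/2 = (59*36)/2 = (½)*2124 = 1062)
((l + w)² - 120)*I = ((-6 + 1)² - 120)*1062 = ((-5)² - 120)*1062 = (25 - 120)*1062 = -95*1062 = -100890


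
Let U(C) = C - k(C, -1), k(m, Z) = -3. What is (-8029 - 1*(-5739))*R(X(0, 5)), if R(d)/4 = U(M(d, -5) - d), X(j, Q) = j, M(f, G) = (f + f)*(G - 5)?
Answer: -27480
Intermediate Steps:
M(f, G) = 2*f*(-5 + G) (M(f, G) = (2*f)*(-5 + G) = 2*f*(-5 + G))
U(C) = 3 + C (U(C) = C - 1*(-3) = C + 3 = 3 + C)
R(d) = 12 - 84*d (R(d) = 4*(3 + (2*d*(-5 - 5) - d)) = 4*(3 + (2*d*(-10) - d)) = 4*(3 + (-20*d - d)) = 4*(3 - 21*d) = 12 - 84*d)
(-8029 - 1*(-5739))*R(X(0, 5)) = (-8029 - 1*(-5739))*(12 - 84*0) = (-8029 + 5739)*(12 + 0) = -2290*12 = -27480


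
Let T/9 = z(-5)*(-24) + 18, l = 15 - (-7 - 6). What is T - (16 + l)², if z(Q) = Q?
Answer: -694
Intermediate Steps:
l = 28 (l = 15 - 1*(-13) = 15 + 13 = 28)
T = 1242 (T = 9*(-5*(-24) + 18) = 9*(120 + 18) = 9*138 = 1242)
T - (16 + l)² = 1242 - (16 + 28)² = 1242 - 1*44² = 1242 - 1*1936 = 1242 - 1936 = -694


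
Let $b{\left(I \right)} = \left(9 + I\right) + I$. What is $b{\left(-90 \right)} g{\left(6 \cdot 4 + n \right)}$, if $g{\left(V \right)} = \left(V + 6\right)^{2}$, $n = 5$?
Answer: $-209475$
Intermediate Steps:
$b{\left(I \right)} = 9 + 2 I$
$g{\left(V \right)} = \left(6 + V\right)^{2}$
$b{\left(-90 \right)} g{\left(6 \cdot 4 + n \right)} = \left(9 + 2 \left(-90\right)\right) \left(6 + \left(6 \cdot 4 + 5\right)\right)^{2} = \left(9 - 180\right) \left(6 + \left(24 + 5\right)\right)^{2} = - 171 \left(6 + 29\right)^{2} = - 171 \cdot 35^{2} = \left(-171\right) 1225 = -209475$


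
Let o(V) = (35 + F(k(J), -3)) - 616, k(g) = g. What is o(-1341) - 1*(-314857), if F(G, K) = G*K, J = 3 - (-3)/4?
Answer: 1257059/4 ≈ 3.1427e+5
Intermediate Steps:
J = 15/4 (J = 3 - (-3)/4 = 3 - 1*(-3/4) = 3 + 3/4 = 15/4 ≈ 3.7500)
o(V) = -2369/4 (o(V) = (35 + (15/4)*(-3)) - 616 = (35 - 45/4) - 616 = 95/4 - 616 = -2369/4)
o(-1341) - 1*(-314857) = -2369/4 - 1*(-314857) = -2369/4 + 314857 = 1257059/4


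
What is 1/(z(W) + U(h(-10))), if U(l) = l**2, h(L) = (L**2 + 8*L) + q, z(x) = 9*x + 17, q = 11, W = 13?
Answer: 1/1095 ≈ 0.00091324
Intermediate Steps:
z(x) = 17 + 9*x
h(L) = 11 + L**2 + 8*L (h(L) = (L**2 + 8*L) + 11 = 11 + L**2 + 8*L)
1/(z(W) + U(h(-10))) = 1/((17 + 9*13) + (11 + (-10)**2 + 8*(-10))**2) = 1/((17 + 117) + (11 + 100 - 80)**2) = 1/(134 + 31**2) = 1/(134 + 961) = 1/1095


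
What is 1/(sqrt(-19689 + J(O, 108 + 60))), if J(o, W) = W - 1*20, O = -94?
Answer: -I*sqrt(19541)/19541 ≈ -0.0071536*I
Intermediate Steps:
J(o, W) = -20 + W (J(o, W) = W - 20 = -20 + W)
1/(sqrt(-19689 + J(O, 108 + 60))) = 1/(sqrt(-19689 + (-20 + (108 + 60)))) = 1/(sqrt(-19689 + (-20 + 168))) = 1/(sqrt(-19689 + 148)) = 1/(sqrt(-19541)) = 1/(I*sqrt(19541)) = -I*sqrt(19541)/19541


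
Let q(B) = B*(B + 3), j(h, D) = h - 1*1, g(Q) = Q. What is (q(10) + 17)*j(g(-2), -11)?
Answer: -441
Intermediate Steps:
j(h, D) = -1 + h (j(h, D) = h - 1 = -1 + h)
q(B) = B*(3 + B)
(q(10) + 17)*j(g(-2), -11) = (10*(3 + 10) + 17)*(-1 - 2) = (10*13 + 17)*(-3) = (130 + 17)*(-3) = 147*(-3) = -441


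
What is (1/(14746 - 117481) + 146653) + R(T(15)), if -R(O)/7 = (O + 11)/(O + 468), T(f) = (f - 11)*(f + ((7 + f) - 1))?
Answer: 1024502539597/6985980 ≈ 1.4665e+5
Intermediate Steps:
T(f) = (-11 + f)*(6 + 2*f) (T(f) = (-11 + f)*(f + (6 + f)) = (-11 + f)*(6 + 2*f))
R(O) = -7*(11 + O)/(468 + O) (R(O) = -7*(O + 11)/(O + 468) = -7*(11 + O)/(468 + O))
(1/(14746 - 117481) + 146653) + R(T(15)) = (1/(14746 - 117481) + 146653) + 7*(-11 - (-66 - 16*15 + 2*15**2))/(468 + (-66 - 16*15 + 2*15**2)) = (1/(-102735) + 146653) + 7*(-11 - (-66 - 240 + 2*225))/(468 + (-66 - 240 + 2*225)) = (-1/102735 + 146653) + 7*(-11 - (-66 - 240 + 450))/(468 + (-66 - 240 + 450)) = 15066395954/102735 + 7*(-11 - 1*144)/(468 + 144) = 15066395954/102735 + 7*(-11 - 144)/612 = 15066395954/102735 + 7*(1/612)*(-155) = 15066395954/102735 - 1085/612 = 1024502539597/6985980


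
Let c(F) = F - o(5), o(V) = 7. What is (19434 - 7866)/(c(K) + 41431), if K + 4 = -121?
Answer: 11568/41299 ≈ 0.28010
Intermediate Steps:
K = -125 (K = -4 - 121 = -125)
c(F) = -7 + F (c(F) = F - 1*7 = F - 7 = -7 + F)
(19434 - 7866)/(c(K) + 41431) = (19434 - 7866)/((-7 - 125) + 41431) = 11568/(-132 + 41431) = 11568/41299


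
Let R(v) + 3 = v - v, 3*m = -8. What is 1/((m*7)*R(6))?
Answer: 1/56 ≈ 0.017857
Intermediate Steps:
m = -8/3 (m = (⅓)*(-8) = -8/3 ≈ -2.6667)
R(v) = -3 (R(v) = -3 + (v - v) = -3 + 0 = -3)
1/((m*7)*R(6)) = 1/(-8/3*7*(-3)) = 1/(-56/3*(-3)) = 1/56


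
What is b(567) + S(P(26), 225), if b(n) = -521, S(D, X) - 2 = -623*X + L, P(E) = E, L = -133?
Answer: -140827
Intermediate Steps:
S(D, X) = -131 - 623*X (S(D, X) = 2 + (-623*X - 133) = 2 + (-133 - 623*X) = -131 - 623*X)
b(567) + S(P(26), 225) = -521 + (-131 - 623*225) = -521 + (-131 - 140175) = -521 - 140306 = -140827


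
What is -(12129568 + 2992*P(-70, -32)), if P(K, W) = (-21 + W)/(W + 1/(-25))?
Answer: -9719748368/801 ≈ -1.2135e+7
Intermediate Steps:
P(K, W) = (-21 + W)/(-1/25 + W) (P(K, W) = (-21 + W)/(W - 1/25) = (-21 + W)/(-1/25 + W))
-(12129568 + 2992*P(-70, -32)) = -(12129568 + 74800*(-21 - 32)/(-1 + 25*(-32))) = -(12129568 - 3964400/(-1 - 800)) = -2992/(1/(4054 + 25*(-53)/(-801))) = -2992/(1/(4054 + 25*(-1/801)*(-53))) = -2992/(1/(4054 + 1325/801)) = -2992/(1/(3248579/801)) = -2992/801/3248579 = -2992*3248579/801 = -9719748368/801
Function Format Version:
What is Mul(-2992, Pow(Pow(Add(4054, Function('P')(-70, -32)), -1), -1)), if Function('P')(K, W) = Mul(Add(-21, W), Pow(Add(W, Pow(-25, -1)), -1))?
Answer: Rational(-9719748368, 801) ≈ -1.2135e+7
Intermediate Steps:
Function('P')(K, W) = Mul(Pow(Add(Rational(-1, 25), W), -1), Add(-21, W)) (Function('P')(K, W) = Mul(Add(-21, W), Pow(Add(W, Rational(-1, 25)), -1)) = Mul(Add(-21, W), Pow(Add(Rational(-1, 25), W), -1)) = Mul(Pow(Add(Rational(-1, 25), W), -1), Add(-21, W)))
Mul(-2992, Pow(Pow(Add(4054, Function('P')(-70, -32)), -1), -1)) = Mul(-2992, Pow(Pow(Add(4054, Mul(25, Pow(Add(-1, Mul(25, -32)), -1), Add(-21, -32))), -1), -1)) = Mul(-2992, Pow(Pow(Add(4054, Mul(25, Pow(Add(-1, -800), -1), -53)), -1), -1)) = Mul(-2992, Pow(Pow(Add(4054, Mul(25, Pow(-801, -1), -53)), -1), -1)) = Mul(-2992, Pow(Pow(Add(4054, Mul(25, Rational(-1, 801), -53)), -1), -1)) = Mul(-2992, Pow(Pow(Add(4054, Rational(1325, 801)), -1), -1)) = Mul(-2992, Pow(Pow(Rational(3248579, 801), -1), -1)) = Mul(-2992, Pow(Rational(801, 3248579), -1)) = Mul(-2992, Rational(3248579, 801)) = Rational(-9719748368, 801)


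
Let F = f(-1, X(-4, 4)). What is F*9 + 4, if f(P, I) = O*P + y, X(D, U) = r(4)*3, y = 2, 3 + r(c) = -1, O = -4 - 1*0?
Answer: 58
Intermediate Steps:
O = -4 (O = -4 + 0 = -4)
r(c) = -4 (r(c) = -3 - 1 = -4)
X(D, U) = -12 (X(D, U) = -4*3 = -12)
f(P, I) = 2 - 4*P (f(P, I) = -4*P + 2 = 2 - 4*P)
F = 6 (F = 2 - 4*(-1) = 2 + 4 = 6)
F*9 + 4 = 6*9 + 4 = 54 + 4 = 58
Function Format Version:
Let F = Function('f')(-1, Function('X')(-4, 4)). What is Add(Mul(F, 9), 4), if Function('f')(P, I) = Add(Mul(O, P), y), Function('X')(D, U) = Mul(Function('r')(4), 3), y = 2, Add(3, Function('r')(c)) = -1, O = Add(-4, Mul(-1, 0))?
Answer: 58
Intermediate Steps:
O = -4 (O = Add(-4, 0) = -4)
Function('r')(c) = -4 (Function('r')(c) = Add(-3, -1) = -4)
Function('X')(D, U) = -12 (Function('X')(D, U) = Mul(-4, 3) = -12)
Function('f')(P, I) = Add(2, Mul(-4, P)) (Function('f')(P, I) = Add(Mul(-4, P), 2) = Add(2, Mul(-4, P)))
F = 6 (F = Add(2, Mul(-4, -1)) = Add(2, 4) = 6)
Add(Mul(F, 9), 4) = Add(Mul(6, 9), 4) = Add(54, 4) = 58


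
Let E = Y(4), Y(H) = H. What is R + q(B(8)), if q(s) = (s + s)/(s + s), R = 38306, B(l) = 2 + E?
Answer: 38307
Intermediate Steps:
E = 4
B(l) = 6 (B(l) = 2 + 4 = 6)
q(s) = 1 (q(s) = (2*s)/((2*s)) = (2*s)*(1/(2*s)) = 1)
R + q(B(8)) = 38306 + 1 = 38307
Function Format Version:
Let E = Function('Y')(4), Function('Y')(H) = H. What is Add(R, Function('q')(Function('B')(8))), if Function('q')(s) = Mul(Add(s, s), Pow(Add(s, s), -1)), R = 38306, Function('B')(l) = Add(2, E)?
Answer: 38307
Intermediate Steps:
E = 4
Function('B')(l) = 6 (Function('B')(l) = Add(2, 4) = 6)
Function('q')(s) = 1 (Function('q')(s) = Mul(Mul(2, s), Pow(Mul(2, s), -1)) = Mul(Mul(2, s), Mul(Rational(1, 2), Pow(s, -1))) = 1)
Add(R, Function('q')(Function('B')(8))) = Add(38306, 1) = 38307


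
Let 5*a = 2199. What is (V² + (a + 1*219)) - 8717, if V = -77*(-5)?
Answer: 700834/5 ≈ 1.4017e+5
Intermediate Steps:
a = 2199/5 (a = (⅕)*2199 = 2199/5 ≈ 439.80)
V = 385
(V² + (a + 1*219)) - 8717 = (385² + (2199/5 + 1*219)) - 8717 = (148225 + (2199/5 + 219)) - 8717 = (148225 + 3294/5) - 8717 = 744419/5 - 8717 = 700834/5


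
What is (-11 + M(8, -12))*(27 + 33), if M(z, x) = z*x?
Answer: -6420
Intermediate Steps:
M(z, x) = x*z
(-11 + M(8, -12))*(27 + 33) = (-11 - 12*8)*(27 + 33) = (-11 - 96)*60 = -107*60 = -6420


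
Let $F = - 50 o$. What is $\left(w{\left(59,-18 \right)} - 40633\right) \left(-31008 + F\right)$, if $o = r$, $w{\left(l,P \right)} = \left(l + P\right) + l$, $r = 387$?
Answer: $2041160814$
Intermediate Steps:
$w{\left(l,P \right)} = P + 2 l$ ($w{\left(l,P \right)} = \left(P + l\right) + l = P + 2 l$)
$o = 387$
$F = -19350$ ($F = \left(-50\right) 387 = -19350$)
$\left(w{\left(59,-18 \right)} - 40633\right) \left(-31008 + F\right) = \left(\left(-18 + 2 \cdot 59\right) - 40633\right) \left(-31008 - 19350\right) = \left(\left(-18 + 118\right) - 40633\right) \left(-50358\right) = \left(100 - 40633\right) \left(-50358\right) = \left(-40533\right) \left(-50358\right) = 2041160814$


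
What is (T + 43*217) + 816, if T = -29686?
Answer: -19539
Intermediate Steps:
(T + 43*217) + 816 = (-29686 + 43*217) + 816 = (-29686 + 9331) + 816 = -20355 + 816 = -19539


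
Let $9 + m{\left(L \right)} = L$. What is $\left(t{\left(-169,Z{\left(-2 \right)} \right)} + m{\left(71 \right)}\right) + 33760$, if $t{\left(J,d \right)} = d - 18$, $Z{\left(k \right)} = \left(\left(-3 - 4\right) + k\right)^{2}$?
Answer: $33885$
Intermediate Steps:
$m{\left(L \right)} = -9 + L$
$Z{\left(k \right)} = \left(-7 + k\right)^{2}$ ($Z{\left(k \right)} = \left(\left(-3 - 4\right) + k\right)^{2} = \left(-7 + k\right)^{2}$)
$t{\left(J,d \right)} = -18 + d$
$\left(t{\left(-169,Z{\left(-2 \right)} \right)} + m{\left(71 \right)}\right) + 33760 = \left(\left(-18 + \left(-7 - 2\right)^{2}\right) + \left(-9 + 71\right)\right) + 33760 = \left(\left(-18 + \left(-9\right)^{2}\right) + 62\right) + 33760 = \left(\left(-18 + 81\right) + 62\right) + 33760 = \left(63 + 62\right) + 33760 = 125 + 33760 = 33885$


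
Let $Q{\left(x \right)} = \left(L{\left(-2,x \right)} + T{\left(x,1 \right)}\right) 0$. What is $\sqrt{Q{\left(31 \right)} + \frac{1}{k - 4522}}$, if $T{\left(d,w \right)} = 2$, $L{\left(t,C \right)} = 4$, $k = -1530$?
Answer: $\frac{i \sqrt{1513}}{3026} \approx 0.012854 i$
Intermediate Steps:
$Q{\left(x \right)} = 0$ ($Q{\left(x \right)} = \left(4 + 2\right) 0 = 6 \cdot 0 = 0$)
$\sqrt{Q{\left(31 \right)} + \frac{1}{k - 4522}} = \sqrt{0 + \frac{1}{-1530 - 4522}} = \sqrt{0 + \frac{1}{-6052}} = \sqrt{0 - \frac{1}{6052}} = \sqrt{- \frac{1}{6052}} = \frac{i \sqrt{1513}}{3026}$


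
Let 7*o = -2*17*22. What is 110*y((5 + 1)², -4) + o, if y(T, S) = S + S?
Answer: -6908/7 ≈ -986.86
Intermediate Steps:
o = -748/7 (o = (-2*17*22)/7 = (-34*22)/7 = (⅐)*(-748) = -748/7 ≈ -106.86)
y(T, S) = 2*S
110*y((5 + 1)², -4) + o = 110*(2*(-4)) - 748/7 = 110*(-8) - 748/7 = -880 - 748/7 = -6908/7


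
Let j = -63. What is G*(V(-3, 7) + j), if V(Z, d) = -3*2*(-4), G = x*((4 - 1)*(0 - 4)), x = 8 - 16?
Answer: -3744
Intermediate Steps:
x = -8
G = 96 (G = -8*(4 - 1)*(0 - 4) = -24*(-4) = -8*(-12) = 96)
V(Z, d) = 24 (V(Z, d) = -6*(-4) = 24)
G*(V(-3, 7) + j) = 96*(24 - 63) = 96*(-39) = -3744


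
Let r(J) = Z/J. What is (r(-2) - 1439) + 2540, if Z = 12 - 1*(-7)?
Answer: 2183/2 ≈ 1091.5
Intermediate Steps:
Z = 19 (Z = 12 + 7 = 19)
r(J) = 19/J
(r(-2) - 1439) + 2540 = (19/(-2) - 1439) + 2540 = (19*(-½) - 1439) + 2540 = (-19/2 - 1439) + 2540 = -2897/2 + 2540 = 2183/2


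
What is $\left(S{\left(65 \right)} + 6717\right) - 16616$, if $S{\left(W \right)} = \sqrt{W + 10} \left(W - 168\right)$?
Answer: $-9899 - 515 \sqrt{3} \approx -10791.0$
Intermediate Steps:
$S{\left(W \right)} = \sqrt{10 + W} \left(-168 + W\right)$
$\left(S{\left(65 \right)} + 6717\right) - 16616 = \left(\sqrt{10 + 65} \left(-168 + 65\right) + 6717\right) - 16616 = \left(\sqrt{75} \left(-103\right) + 6717\right) - 16616 = \left(5 \sqrt{3} \left(-103\right) + 6717\right) - 16616 = \left(- 515 \sqrt{3} + 6717\right) - 16616 = \left(6717 - 515 \sqrt{3}\right) - 16616 = -9899 - 515 \sqrt{3}$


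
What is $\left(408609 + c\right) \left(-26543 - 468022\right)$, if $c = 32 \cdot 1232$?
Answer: $-221581440645$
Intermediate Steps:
$c = 39424$
$\left(408609 + c\right) \left(-26543 - 468022\right) = \left(408609 + 39424\right) \left(-26543 - 468022\right) = 448033 \left(-494565\right) = -221581440645$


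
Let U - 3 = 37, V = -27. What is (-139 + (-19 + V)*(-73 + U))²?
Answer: 1901641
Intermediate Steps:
U = 40 (U = 3 + 37 = 40)
(-139 + (-19 + V)*(-73 + U))² = (-139 + (-19 - 27)*(-73 + 40))² = (-139 - 46*(-33))² = (-139 + 1518)² = 1379² = 1901641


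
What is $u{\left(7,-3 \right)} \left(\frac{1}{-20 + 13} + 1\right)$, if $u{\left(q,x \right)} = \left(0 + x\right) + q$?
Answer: $\frac{24}{7} \approx 3.4286$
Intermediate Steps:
$u{\left(q,x \right)} = q + x$ ($u{\left(q,x \right)} = x + q = q + x$)
$u{\left(7,-3 \right)} \left(\frac{1}{-20 + 13} + 1\right) = \left(7 - 3\right) \left(\frac{1}{-20 + 13} + 1\right) = 4 \left(\frac{1}{-7} + 1\right) = 4 \left(- \frac{1}{7} + 1\right) = 4 \cdot \frac{6}{7} = \frac{24}{7}$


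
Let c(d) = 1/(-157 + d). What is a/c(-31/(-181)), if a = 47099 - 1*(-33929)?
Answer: -2300060808/181 ≈ -1.2708e+7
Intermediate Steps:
a = 81028 (a = 47099 + 33929 = 81028)
a/c(-31/(-181)) = 81028/(1/(-157 - 31/(-181))) = 81028/(1/(-157 - 31*(-1/181))) = 81028/(1/(-157 + 31/181)) = 81028/(1/(-28386/181)) = 81028/(-181/28386) = 81028*(-28386/181) = -2300060808/181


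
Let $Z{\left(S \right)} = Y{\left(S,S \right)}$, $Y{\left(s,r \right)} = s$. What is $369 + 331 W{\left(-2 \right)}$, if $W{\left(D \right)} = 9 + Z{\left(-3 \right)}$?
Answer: $2355$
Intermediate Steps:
$Z{\left(S \right)} = S$
$W{\left(D \right)} = 6$ ($W{\left(D \right)} = 9 - 3 = 6$)
$369 + 331 W{\left(-2 \right)} = 369 + 331 \cdot 6 = 369 + 1986 = 2355$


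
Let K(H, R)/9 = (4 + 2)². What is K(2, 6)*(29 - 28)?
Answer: 324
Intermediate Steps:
K(H, R) = 324 (K(H, R) = 9*(4 + 2)² = 9*6² = 9*36 = 324)
K(2, 6)*(29 - 28) = 324*(29 - 28) = 324*1 = 324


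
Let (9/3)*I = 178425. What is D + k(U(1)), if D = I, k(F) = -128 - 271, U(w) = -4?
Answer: 59076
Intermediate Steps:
I = 59475 (I = (⅓)*178425 = 59475)
k(F) = -399
D = 59475
D + k(U(1)) = 59475 - 399 = 59076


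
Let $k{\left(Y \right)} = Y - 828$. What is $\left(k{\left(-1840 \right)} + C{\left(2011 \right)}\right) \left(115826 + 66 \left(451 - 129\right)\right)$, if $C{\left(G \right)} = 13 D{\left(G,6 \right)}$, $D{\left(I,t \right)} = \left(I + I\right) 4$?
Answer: $28303317128$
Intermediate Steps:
$D{\left(I,t \right)} = 8 I$ ($D{\left(I,t \right)} = 2 I 4 = 8 I$)
$C{\left(G \right)} = 104 G$ ($C{\left(G \right)} = 13 \cdot 8 G = 104 G$)
$k{\left(Y \right)} = -828 + Y$ ($k{\left(Y \right)} = Y - 828 = -828 + Y$)
$\left(k{\left(-1840 \right)} + C{\left(2011 \right)}\right) \left(115826 + 66 \left(451 - 129\right)\right) = \left(\left(-828 - 1840\right) + 104 \cdot 2011\right) \left(115826 + 66 \left(451 - 129\right)\right) = \left(-2668 + 209144\right) \left(115826 + 66 \cdot 322\right) = 206476 \left(115826 + 21252\right) = 206476 \cdot 137078 = 28303317128$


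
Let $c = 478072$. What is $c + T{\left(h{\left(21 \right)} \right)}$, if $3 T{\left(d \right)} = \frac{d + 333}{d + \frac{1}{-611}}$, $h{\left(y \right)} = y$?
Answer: $\frac{3066867929}{6415} \approx 4.7808 \cdot 10^{5}$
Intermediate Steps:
$T{\left(d \right)} = \frac{333 + d}{3 \left(- \frac{1}{611} + d\right)}$ ($T{\left(d \right)} = \frac{\left(d + 333\right) \frac{1}{d + \frac{1}{-611}}}{3} = \frac{\left(333 + d\right) \frac{1}{d - \frac{1}{611}}}{3} = \frac{\left(333 + d\right) \frac{1}{- \frac{1}{611} + d}}{3} = \frac{\frac{1}{- \frac{1}{611} + d} \left(333 + d\right)}{3} = \frac{333 + d}{3 \left(- \frac{1}{611} + d\right)}$)
$c + T{\left(h{\left(21 \right)} \right)} = 478072 + \frac{611 \left(333 + 21\right)}{3 \left(-1 + 611 \cdot 21\right)} = 478072 + \frac{611}{3} \frac{1}{-1 + 12831} \cdot 354 = 478072 + \frac{611}{3} \cdot \frac{1}{12830} \cdot 354 = 478072 + \frac{36049}{6415} = \frac{3066867929}{6415}$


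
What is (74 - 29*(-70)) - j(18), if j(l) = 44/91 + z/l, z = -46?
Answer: 1724873/819 ≈ 2106.1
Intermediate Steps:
j(l) = 44/91 - 46/l
(74 - 29*(-70)) - j(18) = (74 - 29*(-70)) - (44/91 - 46/18) = (74 + 2030) - (44/91 - 46*1/18) = 2104 - (44/91 - 23/9) = 2104 - 1*(-1697/819) = 2104 + 1697/819 = 1724873/819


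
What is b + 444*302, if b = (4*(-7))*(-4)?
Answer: 134200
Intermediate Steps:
b = 112 (b = -28*(-4) = 112)
b + 444*302 = 112 + 444*302 = 112 + 134088 = 134200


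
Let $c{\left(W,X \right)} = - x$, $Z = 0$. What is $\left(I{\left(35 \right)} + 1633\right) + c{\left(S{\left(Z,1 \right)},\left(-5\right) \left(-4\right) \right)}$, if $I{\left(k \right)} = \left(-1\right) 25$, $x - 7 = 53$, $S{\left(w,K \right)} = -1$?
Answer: $1548$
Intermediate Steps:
$x = 60$ ($x = 7 + 53 = 60$)
$c{\left(W,X \right)} = -60$ ($c{\left(W,X \right)} = \left(-1\right) 60 = -60$)
$I{\left(k \right)} = -25$
$\left(I{\left(35 \right)} + 1633\right) + c{\left(S{\left(Z,1 \right)},\left(-5\right) \left(-4\right) \right)} = \left(-25 + 1633\right) - 60 = 1608 - 60 = 1548$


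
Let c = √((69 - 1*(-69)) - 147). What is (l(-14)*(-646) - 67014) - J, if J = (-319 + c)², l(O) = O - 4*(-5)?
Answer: -172642 + 1914*I ≈ -1.7264e+5 + 1914.0*I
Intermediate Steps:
l(O) = 20 + O (l(O) = O + 20 = 20 + O)
c = 3*I (c = √((69 + 69) - 147) = √(138 - 147) = √(-9) = 3*I ≈ 3.0*I)
J = (-319 + 3*I)² ≈ 1.0175e+5 - 1914.0*I
(l(-14)*(-646) - 67014) - J = ((20 - 14)*(-646) - 67014) - (101752 - 1914*I) = (6*(-646) - 67014) + (-101752 + 1914*I) = (-3876 - 67014) + (-101752 + 1914*I) = -70890 + (-101752 + 1914*I) = -172642 + 1914*I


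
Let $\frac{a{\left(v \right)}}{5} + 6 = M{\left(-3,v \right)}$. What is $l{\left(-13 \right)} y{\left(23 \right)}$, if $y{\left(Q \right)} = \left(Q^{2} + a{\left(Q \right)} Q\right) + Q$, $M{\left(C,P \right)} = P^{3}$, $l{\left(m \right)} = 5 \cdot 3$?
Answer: $20986005$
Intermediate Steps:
$l{\left(m \right)} = 15$
$a{\left(v \right)} = -30 + 5 v^{3}$
$y{\left(Q \right)} = Q + Q^{2} + Q \left(-30 + 5 Q^{3}\right)$ ($y{\left(Q \right)} = \left(Q^{2} + \left(-30 + 5 Q^{3}\right) Q\right) + Q = \left(Q^{2} + Q \left(-30 + 5 Q^{3}\right)\right) + Q = Q + Q^{2} + Q \left(-30 + 5 Q^{3}\right)$)
$l{\left(-13 \right)} y{\left(23 \right)} = 15 \cdot 23 \left(-29 + 23 + 5 \cdot 23^{3}\right) = 15 \cdot 23 \left(-29 + 23 + 5 \cdot 12167\right) = 15 \cdot 23 \left(-29 + 23 + 60835\right) = 15 \cdot 23 \cdot 60829 = 15 \cdot 1399067 = 20986005$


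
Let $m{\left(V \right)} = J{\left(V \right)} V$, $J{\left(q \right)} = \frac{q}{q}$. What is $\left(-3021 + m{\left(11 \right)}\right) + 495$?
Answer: $-2515$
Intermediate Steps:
$J{\left(q \right)} = 1$
$m{\left(V \right)} = V$ ($m{\left(V \right)} = 1 V = V$)
$\left(-3021 + m{\left(11 \right)}\right) + 495 = \left(-3021 + 11\right) + 495 = -3010 + 495 = -2515$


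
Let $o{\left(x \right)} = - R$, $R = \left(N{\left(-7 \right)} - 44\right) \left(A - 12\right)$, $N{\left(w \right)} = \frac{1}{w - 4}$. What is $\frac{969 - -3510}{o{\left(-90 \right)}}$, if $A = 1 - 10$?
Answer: $- \frac{16423}{3395} \approx -4.8374$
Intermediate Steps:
$A = -9$ ($A = 1 - 10 = -9$)
$N{\left(w \right)} = \frac{1}{-4 + w}$
$R = \frac{10185}{11}$ ($R = \left(\frac{1}{-4 - 7} - 44\right) \left(-9 - 12\right) = \left(\frac{1}{-11} - 44\right) \left(-21\right) = \left(- \frac{1}{11} - 44\right) \left(-21\right) = \left(- \frac{485}{11}\right) \left(-21\right) = \frac{10185}{11} \approx 925.91$)
$o{\left(x \right)} = - \frac{10185}{11}$ ($o{\left(x \right)} = \left(-1\right) \frac{10185}{11} = - \frac{10185}{11}$)
$\frac{969 - -3510}{o{\left(-90 \right)}} = \frac{969 - -3510}{- \frac{10185}{11}} = \left(969 + 3510\right) \left(- \frac{11}{10185}\right) = 4479 \left(- \frac{11}{10185}\right) = - \frac{16423}{3395}$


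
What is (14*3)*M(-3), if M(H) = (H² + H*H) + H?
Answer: 630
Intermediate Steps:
M(H) = H + 2*H² (M(H) = (H² + H²) + H = 2*H² + H = H + 2*H²)
(14*3)*M(-3) = (14*3)*(-3*(1 + 2*(-3))) = 42*(-3*(1 - 6)) = 42*(-3*(-5)) = 42*15 = 630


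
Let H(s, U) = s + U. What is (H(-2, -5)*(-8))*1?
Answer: 56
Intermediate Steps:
H(s, U) = U + s
(H(-2, -5)*(-8))*1 = ((-5 - 2)*(-8))*1 = -7*(-8)*1 = 56*1 = 56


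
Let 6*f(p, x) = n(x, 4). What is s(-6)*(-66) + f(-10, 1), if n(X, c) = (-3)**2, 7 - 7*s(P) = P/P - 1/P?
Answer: -107/2 ≈ -53.500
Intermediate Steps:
s(P) = 6/7 + 1/(7*P) (s(P) = 1 - (P/P - 1/P)/7 = 1 - (1 - 1/P)/7 = 1 + (-1/7 + 1/(7*P)) = 6/7 + 1/(7*P))
n(X, c) = 9
f(p, x) = 3/2 (f(p, x) = (1/6)*9 = 3/2)
s(-6)*(-66) + f(-10, 1) = ((1/7)*(1 + 6*(-6))/(-6))*(-66) + 3/2 = ((1/7)*(-1/6)*(1 - 36))*(-66) + 3/2 = ((1/7)*(-1/6)*(-35))*(-66) + 3/2 = (5/6)*(-66) + 3/2 = -55 + 3/2 = -107/2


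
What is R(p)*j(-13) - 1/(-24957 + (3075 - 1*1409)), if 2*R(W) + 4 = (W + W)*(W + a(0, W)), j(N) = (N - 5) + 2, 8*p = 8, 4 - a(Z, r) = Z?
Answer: -1117967/23291 ≈ -48.000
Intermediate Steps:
a(Z, r) = 4 - Z
p = 1 (p = (⅛)*8 = 1)
j(N) = -3 + N (j(N) = (-5 + N) + 2 = -3 + N)
R(W) = -2 + W*(4 + W) (R(W) = -2 + ((W + W)*(W + (4 - 1*0)))/2 = -2 + ((2*W)*(W + (4 + 0)))/2 = -2 + ((2*W)*(W + 4))/2 = -2 + ((2*W)*(4 + W))/2 = -2 + (2*W*(4 + W))/2 = -2 + W*(4 + W))
R(p)*j(-13) - 1/(-24957 + (3075 - 1*1409)) = (-2 + 1² + 4*1)*(-3 - 13) - 1/(-24957 + (3075 - 1*1409)) = (-2 + 1 + 4)*(-16) - 1/(-24957 + (3075 - 1409)) = 3*(-16) - 1/(-24957 + 1666) = -48 - 1/(-23291) = -48 - 1*(-1/23291) = -48 + 1/23291 = -1117967/23291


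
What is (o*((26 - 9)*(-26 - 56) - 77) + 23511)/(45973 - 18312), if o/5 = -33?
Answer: 266226/27661 ≈ 9.6246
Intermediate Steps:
o = -165 (o = 5*(-33) = -165)
(o*((26 - 9)*(-26 - 56) - 77) + 23511)/(45973 - 18312) = (-165*((26 - 9)*(-26 - 56) - 77) + 23511)/(45973 - 18312) = (-165*(17*(-82) - 77) + 23511)/27661 = (-165*(-1394 - 77) + 23511)*(1/27661) = (-165*(-1471) + 23511)*(1/27661) = (242715 + 23511)*(1/27661) = 266226*(1/27661) = 266226/27661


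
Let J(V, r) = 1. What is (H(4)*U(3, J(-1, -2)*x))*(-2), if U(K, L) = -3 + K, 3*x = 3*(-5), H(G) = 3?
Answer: 0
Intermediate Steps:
x = -5 (x = (3*(-5))/3 = (⅓)*(-15) = -5)
(H(4)*U(3, J(-1, -2)*x))*(-2) = (3*(-3 + 3))*(-2) = (3*0)*(-2) = 0*(-2) = 0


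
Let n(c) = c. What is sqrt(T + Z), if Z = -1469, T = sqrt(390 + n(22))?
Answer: sqrt(-1469 + 2*sqrt(103)) ≈ 38.062*I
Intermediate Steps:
T = 2*sqrt(103) (T = sqrt(390 + 22) = sqrt(412) = 2*sqrt(103) ≈ 20.298)
sqrt(T + Z) = sqrt(2*sqrt(103) - 1469) = sqrt(-1469 + 2*sqrt(103))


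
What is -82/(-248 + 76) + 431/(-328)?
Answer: -11809/14104 ≈ -0.83728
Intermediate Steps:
-82/(-248 + 76) + 431/(-328) = -82/(-172) + 431*(-1/328) = -82*(-1/172) - 431/328 = 41/86 - 431/328 = -11809/14104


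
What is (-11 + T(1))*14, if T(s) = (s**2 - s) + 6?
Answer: -70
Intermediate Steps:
T(s) = 6 + s**2 - s
(-11 + T(1))*14 = (-11 + (6 + 1**2 - 1*1))*14 = (-11 + (6 + 1 - 1))*14 = (-11 + 6)*14 = -5*14 = -70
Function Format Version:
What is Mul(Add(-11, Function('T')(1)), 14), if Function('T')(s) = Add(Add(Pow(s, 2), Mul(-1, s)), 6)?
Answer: -70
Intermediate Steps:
Function('T')(s) = Add(6, Pow(s, 2), Mul(-1, s))
Mul(Add(-11, Function('T')(1)), 14) = Mul(Add(-11, Add(6, Pow(1, 2), Mul(-1, 1))), 14) = Mul(Add(-11, Add(6, 1, -1)), 14) = Mul(Add(-11, 6), 14) = Mul(-5, 14) = -70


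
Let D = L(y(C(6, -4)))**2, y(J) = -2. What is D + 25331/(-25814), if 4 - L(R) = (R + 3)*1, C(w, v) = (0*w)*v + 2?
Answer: 206995/25814 ≈ 8.0187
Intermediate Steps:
C(w, v) = 2 (C(w, v) = 0*v + 2 = 0 + 2 = 2)
L(R) = 1 - R (L(R) = 4 - (R + 3) = 4 - (3 + R) = 4 + (-3 - R) = 1 - R)
D = 9 (D = (1 - 1*(-2))**2 = (1 + 2)**2 = 3**2 = 9)
D + 25331/(-25814) = 9 + 25331/(-25814) = 9 + 25331*(-1/25814) = 9 - 25331/25814 = 206995/25814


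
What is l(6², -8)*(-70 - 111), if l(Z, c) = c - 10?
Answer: 3258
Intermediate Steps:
l(Z, c) = -10 + c
l(6², -8)*(-70 - 111) = (-10 - 8)*(-70 - 111) = -18*(-181) = 3258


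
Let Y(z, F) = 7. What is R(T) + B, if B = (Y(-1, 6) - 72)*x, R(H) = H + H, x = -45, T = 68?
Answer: 3061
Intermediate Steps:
R(H) = 2*H
B = 2925 (B = (7 - 72)*(-45) = -65*(-45) = 2925)
R(T) + B = 2*68 + 2925 = 136 + 2925 = 3061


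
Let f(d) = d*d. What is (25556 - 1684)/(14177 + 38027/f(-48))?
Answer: 55001088/32701835 ≈ 1.6819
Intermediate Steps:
f(d) = d**2
(25556 - 1684)/(14177 + 38027/f(-48)) = (25556 - 1684)/(14177 + 38027/((-48)**2)) = 23872/(14177 + 38027/2304) = 23872/(32701835/2304) = 23872*(2304/32701835) = 55001088/32701835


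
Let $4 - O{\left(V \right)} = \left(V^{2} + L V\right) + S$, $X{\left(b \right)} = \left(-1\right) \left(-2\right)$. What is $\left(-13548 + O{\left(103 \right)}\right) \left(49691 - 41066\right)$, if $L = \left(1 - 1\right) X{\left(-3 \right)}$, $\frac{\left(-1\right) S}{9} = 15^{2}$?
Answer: $-190854000$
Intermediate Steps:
$S = -2025$ ($S = - 9 \cdot 15^{2} = \left(-9\right) 225 = -2025$)
$X{\left(b \right)} = 2$
$L = 0$ ($L = \left(1 - 1\right) 2 = 0 \cdot 2 = 0$)
$O{\left(V \right)} = 2029 - V^{2}$ ($O{\left(V \right)} = 4 - \left(\left(V^{2} + 0 V\right) - 2025\right) = 4 - \left(\left(V^{2} + 0\right) - 2025\right) = 4 - \left(V^{2} - 2025\right) = 4 - \left(-2025 + V^{2}\right) = 2029 - V^{2}$)
$\left(-13548 + O{\left(103 \right)}\right) \left(49691 - 41066\right) = \left(-13548 + \left(2029 - 103^{2}\right)\right) \left(49691 - 41066\right) = \left(-13548 + \left(2029 - 10609\right)\right) 8625 = \left(-13548 - 8580\right) 8625 = \left(-22128\right) 8625 = -190854000$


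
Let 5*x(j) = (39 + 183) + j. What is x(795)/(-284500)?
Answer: -1017/1422500 ≈ -0.00071494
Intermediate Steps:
x(j) = 222/5 + j/5 (x(j) = ((39 + 183) + j)/5 = (222 + j)/5 = 222/5 + j/5)
x(795)/(-284500) = (222/5 + (1/5)*795)/(-284500) = (222/5 + 159)*(-1/284500) = (1017/5)*(-1/284500) = -1017/1422500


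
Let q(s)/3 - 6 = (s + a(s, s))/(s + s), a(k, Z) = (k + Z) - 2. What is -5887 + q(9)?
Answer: -35189/6 ≈ -5864.8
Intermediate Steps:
a(k, Z) = -2 + Z + k (a(k, Z) = (Z + k) - 2 = -2 + Z + k)
q(s) = 18 + 3*(-2 + 3*s)/(2*s) (q(s) = 18 + 3*((s + (-2 + s + s))/(s + s)) = 18 + 3*((s + (-2 + 2*s))/((2*s))) = 18 + 3*((-2 + 3*s)*(1/(2*s))) = 18 + 3*((-2 + 3*s)/(2*s)) = 18 + 3*(-2 + 3*s)/(2*s))
-5887 + q(9) = -5887 + (45/2 - 3/9) = -5887 + (45/2 - 3*⅑) = -5887 + (45/2 - ⅓) = -5887 + 133/6 = -35189/6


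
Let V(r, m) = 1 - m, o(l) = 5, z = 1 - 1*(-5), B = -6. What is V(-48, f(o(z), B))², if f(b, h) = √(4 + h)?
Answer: (1 - I*√2)² ≈ -1.0 - 2.8284*I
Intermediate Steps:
z = 6 (z = 1 + 5 = 6)
V(-48, f(o(z), B))² = (1 - √(4 - 6))² = (1 - √(-2))² = (1 - I*√2)²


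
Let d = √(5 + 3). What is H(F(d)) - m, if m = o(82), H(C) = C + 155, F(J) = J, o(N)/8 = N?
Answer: -501 + 2*√2 ≈ -498.17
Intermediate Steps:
o(N) = 8*N
d = 2*√2 (d = √8 = 2*√2 ≈ 2.8284)
H(C) = 155 + C
m = 656 (m = 8*82 = 656)
H(F(d)) - m = (155 + 2*√2) - 1*656 = (155 + 2*√2) - 656 = -501 + 2*√2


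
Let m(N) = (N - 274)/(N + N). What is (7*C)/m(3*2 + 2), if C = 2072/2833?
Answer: -16576/53827 ≈ -0.30795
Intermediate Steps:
C = 2072/2833 (C = 2072*(1/2833) = 2072/2833 ≈ 0.73138)
m(N) = (-274 + N)/(2*N) (m(N) = (-274 + N)/((2*N)) = (-274 + N)*(1/(2*N)) = (-274 + N)/(2*N))
(7*C)/m(3*2 + 2) = (7*(2072/2833))/(((-274 + (3*2 + 2))/(2*(3*2 + 2)))) = 14504/(2833*(((-274 + (6 + 2))/(2*(6 + 2))))) = 14504/(2833*(((½)*(-274 + 8)/8))) = 14504/(2833*(((½)*(⅛)*(-266)))) = 14504/(2833*(-133/8)) = (14504/2833)*(-8/133) = -16576/53827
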